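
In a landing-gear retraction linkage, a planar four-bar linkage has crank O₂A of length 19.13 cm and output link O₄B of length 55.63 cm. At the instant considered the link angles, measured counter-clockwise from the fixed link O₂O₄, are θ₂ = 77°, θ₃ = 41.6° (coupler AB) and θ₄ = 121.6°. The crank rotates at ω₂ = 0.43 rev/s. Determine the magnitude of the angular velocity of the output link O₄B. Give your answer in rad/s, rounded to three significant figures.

ω₂ = 2.702 rad/s (from 0.43 rev/s).
Differentiating the loop-closure r₂e^{iθ₂}+r₃e^{iθ₃}=r₁+r₄e^{iθ₄} gives r₂ω₂e^{iθ₂}+r₃ω₃e^{iθ₃}=r₄ω₄e^{iθ₄}.
Eliminating the other unknown: ω₄ = r₂ω₂ sin(θ₂−θ₃) / [r₄ sin(θ₄−θ₃)].
Numerator sine = +0.57928; denominator sine = +0.98481.
Result = 0.1913·2.702·(+0.57928) / (0.5563·(+0.98481)) = +0.5465 rad/s; magnitude 0.5465 rad/s.

0.547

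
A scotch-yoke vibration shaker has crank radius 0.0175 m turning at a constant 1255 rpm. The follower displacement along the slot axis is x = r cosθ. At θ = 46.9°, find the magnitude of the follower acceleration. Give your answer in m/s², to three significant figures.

ω = 131.4 rad/s (from 1255 rpm).
x = r cosθ ⇒ ẍ = −rω² cosθ (ω constant).
|a| = rω²|cosθ| = 0.0175·(131.4)²·|cos 46.9°| = 206.53 m/s².

207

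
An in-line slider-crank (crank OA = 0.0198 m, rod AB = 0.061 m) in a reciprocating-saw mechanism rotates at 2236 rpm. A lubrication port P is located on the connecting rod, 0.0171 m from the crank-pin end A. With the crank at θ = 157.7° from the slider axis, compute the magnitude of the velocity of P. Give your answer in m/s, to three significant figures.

3.48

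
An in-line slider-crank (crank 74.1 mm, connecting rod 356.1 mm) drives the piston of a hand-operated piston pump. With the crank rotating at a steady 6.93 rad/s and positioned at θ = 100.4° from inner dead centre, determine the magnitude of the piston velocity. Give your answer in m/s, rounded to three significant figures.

0.486

ω = 6.93 rad/s
For an in-line slider-crank, x = r cosθ + √(L² − r² sin²θ), so v = −rω sinθ·[1 + r cosθ/√(L² − r² sin²θ)].
With r = 0.0741 m, L = 0.3561 m, θ = 100.4°: √(L² − r² sin²θ) = 0.34856 m.
v = −0.0741·6.93·0.98357·[1 + 0.0741·-0.18052/0.34856] = -0.48569 m/s.
|v| = 0.48569 m/s.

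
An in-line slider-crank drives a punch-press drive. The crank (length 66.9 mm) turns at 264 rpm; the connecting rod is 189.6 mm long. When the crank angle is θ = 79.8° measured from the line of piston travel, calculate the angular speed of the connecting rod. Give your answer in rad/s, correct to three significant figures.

1.84

ω = 27.65 rad/s (converted from 264 rpm).
The rod makes angle φ with the slider axis where L sinφ = r sinθ; differentiating, L cosφ·φ̇ = r ω cosθ.
L cosφ = √(L² − r² sin²θ) = 0.1778 m.
|ω_rod| = r ω |cosθ| / √(L² − r² sin²θ) = 0.0669·27.65·0.17708/0.1778 = 1.8421 rad/s.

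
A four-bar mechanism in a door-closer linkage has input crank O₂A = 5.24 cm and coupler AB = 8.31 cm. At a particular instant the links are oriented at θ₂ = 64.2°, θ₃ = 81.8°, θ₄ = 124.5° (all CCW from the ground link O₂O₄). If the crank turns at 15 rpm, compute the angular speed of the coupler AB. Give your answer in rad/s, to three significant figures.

1.27

ω₂ = 1.571 rad/s (from 15 rpm).
Differentiating the loop-closure r₂e^{iθ₂}+r₃e^{iθ₃}=r₁+r₄e^{iθ₄} gives r₂ω₂e^{iθ₂}+r₃ω₃e^{iθ₃}=r₄ω₄e^{iθ₄}.
Eliminating the other unknown: ω₃ = r₂ω₂ sin(θ₄−θ₂) / [r₃ sin(θ₃−θ₄)].
Numerator sine = +0.86863; denominator sine = -0.67816.
Result = 0.0524·1.571·(+0.86863) / (0.0831·(-0.67816)) = -1.2687 rad/s; magnitude 1.2687 rad/s.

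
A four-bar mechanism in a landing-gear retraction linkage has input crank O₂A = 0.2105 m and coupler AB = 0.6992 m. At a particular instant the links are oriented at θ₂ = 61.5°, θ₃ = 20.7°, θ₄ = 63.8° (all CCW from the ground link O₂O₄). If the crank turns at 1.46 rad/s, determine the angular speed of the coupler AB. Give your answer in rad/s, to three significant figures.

0.0258

ω₂ = 1.46 rad/s
Differentiating the loop-closure r₂e^{iθ₂}+r₃e^{iθ₃}=r₁+r₄e^{iθ₄} gives r₂ω₂e^{iθ₂}+r₃ω₃e^{iθ₃}=r₄ω₄e^{iθ₄}.
Eliminating the other unknown: ω₃ = r₂ω₂ sin(θ₄−θ₂) / [r₃ sin(θ₃−θ₄)].
Numerator sine = +0.04013; denominator sine = -0.68327.
Result = 0.2105·1.46·(+0.04013) / (0.6992·(-0.68327)) = -0.025816 rad/s; magnitude 0.025816 rad/s.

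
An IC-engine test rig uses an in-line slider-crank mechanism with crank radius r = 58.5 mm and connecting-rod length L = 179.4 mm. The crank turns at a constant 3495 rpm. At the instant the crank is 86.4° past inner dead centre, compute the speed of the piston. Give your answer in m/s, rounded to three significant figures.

21.8

ω = 2π·3495/60 = 366 rad/s
For an in-line slider-crank, x = r cosθ + √(L² − r² sin²θ), so v = −rω sinθ·[1 + r cosθ/√(L² − r² sin²θ)].
With r = 0.0585 m, L = 0.1794 m, θ = 86.4°: √(L² − r² sin²θ) = 0.16963 m.
v = −0.0585·366·0.99803·[1 + 0.0585·0.06279/0.16963] = -21.831 m/s.
|v| = 21.831 m/s.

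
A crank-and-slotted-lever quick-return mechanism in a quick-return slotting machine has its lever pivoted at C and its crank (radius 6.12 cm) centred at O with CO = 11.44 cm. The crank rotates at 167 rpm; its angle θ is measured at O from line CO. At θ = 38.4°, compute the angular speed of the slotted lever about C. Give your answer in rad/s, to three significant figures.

ω = 17.49 rad/s (from 167 rpm).
Crank pin A relative to C: A = (d + r cosθ, r sinθ); lever angle φ = atan2(r sinθ, d + r cosθ).
Differentiating tanφ: φ̇ = rω(d cosθ + r)/(d² + r² + 2dr cosθ).
d² + r² + 2dr cosθ = |CA|² = 0.0278065 m²;  d cosθ + r = +0.15085 m.
|ω_lever| = |0.0612·17.49·+0.15085| / 0.0278065 = 5.8064 rad/s.

5.81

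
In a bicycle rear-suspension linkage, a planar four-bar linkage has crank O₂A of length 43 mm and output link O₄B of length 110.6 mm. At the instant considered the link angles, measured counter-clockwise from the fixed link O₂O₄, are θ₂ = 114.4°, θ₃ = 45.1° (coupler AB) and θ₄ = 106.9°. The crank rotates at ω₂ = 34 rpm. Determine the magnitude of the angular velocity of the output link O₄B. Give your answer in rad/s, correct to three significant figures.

1.47

ω₂ = 3.56 rad/s (from 34 rpm).
Differentiating the loop-closure r₂e^{iθ₂}+r₃e^{iθ₃}=r₁+r₄e^{iθ₄} gives r₂ω₂e^{iθ₂}+r₃ω₃e^{iθ₃}=r₄ω₄e^{iθ₄}.
Eliminating the other unknown: ω₄ = r₂ω₂ sin(θ₂−θ₃) / [r₄ sin(θ₄−θ₃)].
Numerator sine = +0.93544; denominator sine = +0.88130.
Result = 0.043·3.56·(+0.93544) / (0.1106·(+0.88130)) = +1.4693 rad/s; magnitude 1.4693 rad/s.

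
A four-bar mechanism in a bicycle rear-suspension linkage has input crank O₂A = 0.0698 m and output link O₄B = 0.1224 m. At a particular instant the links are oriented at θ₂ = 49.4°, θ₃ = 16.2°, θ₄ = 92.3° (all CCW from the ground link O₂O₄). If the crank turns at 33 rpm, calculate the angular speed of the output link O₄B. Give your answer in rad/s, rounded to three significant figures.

ω₂ = 3.456 rad/s (from 33 rpm).
Differentiating the loop-closure r₂e^{iθ₂}+r₃e^{iθ₃}=r₁+r₄e^{iθ₄} gives r₂ω₂e^{iθ₂}+r₃ω₃e^{iθ₃}=r₄ω₄e^{iθ₄}.
Eliminating the other unknown: ω₄ = r₂ω₂ sin(θ₂−θ₃) / [r₄ sin(θ₄−θ₃)].
Numerator sine = +0.54756; denominator sine = +0.97072.
Result = 0.0698·3.456·(+0.54756) / (0.1224·(+0.97072)) = +1.1116 rad/s; magnitude 1.1116 rad/s.

1.11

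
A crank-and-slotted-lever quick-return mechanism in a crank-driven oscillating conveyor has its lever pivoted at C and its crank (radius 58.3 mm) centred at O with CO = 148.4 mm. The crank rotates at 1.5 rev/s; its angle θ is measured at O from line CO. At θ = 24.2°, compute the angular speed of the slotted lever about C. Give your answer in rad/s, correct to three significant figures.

2.58

ω = 9.425 rad/s (from 1.5 rev/s).
Crank pin A relative to C: A = (d + r cosθ, r sinθ); lever angle φ = atan2(r sinθ, d + r cosθ).
Differentiating tanφ: φ̇ = rω(d cosθ + r)/(d² + r² + 2dr cosθ).
d² + r² + 2dr cosθ = |CA|² = 0.0412043 m²;  d cosθ + r = +0.19366 m.
|ω_lever| = |0.0583·9.425·+0.19366| / 0.0412043 = 2.5825 rad/s.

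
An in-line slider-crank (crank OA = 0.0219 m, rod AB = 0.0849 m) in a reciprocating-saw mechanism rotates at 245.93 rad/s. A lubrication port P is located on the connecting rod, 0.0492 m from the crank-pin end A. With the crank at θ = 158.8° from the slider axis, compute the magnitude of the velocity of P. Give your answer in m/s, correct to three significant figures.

2.70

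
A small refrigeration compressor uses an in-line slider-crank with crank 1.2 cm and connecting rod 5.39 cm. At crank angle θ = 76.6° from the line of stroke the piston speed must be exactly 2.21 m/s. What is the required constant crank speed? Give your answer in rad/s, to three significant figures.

For an in-line slider-crank, |v_piston| = rω|sinθ|·[1 + r cosθ/√(L² − r² sin²θ)].
With r = 0.012 m, L = 0.0539 m, θ = 76.6°: the bracketed kinematic factor |dx/dθ| = 0.01229 m.
ω = v/|dx/dθ| = 2.21/0.01229 = 179.82 rad/s.

180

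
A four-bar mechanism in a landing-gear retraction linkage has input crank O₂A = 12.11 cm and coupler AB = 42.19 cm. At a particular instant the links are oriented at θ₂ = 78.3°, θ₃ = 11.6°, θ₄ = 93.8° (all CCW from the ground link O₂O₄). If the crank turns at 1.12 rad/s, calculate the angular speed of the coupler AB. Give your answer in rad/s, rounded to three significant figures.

ω₂ = 1.12 rad/s
Differentiating the loop-closure r₂e^{iθ₂}+r₃e^{iθ₃}=r₁+r₄e^{iθ₄} gives r₂ω₂e^{iθ₂}+r₃ω₃e^{iθ₃}=r₄ω₄e^{iθ₄}.
Eliminating the other unknown: ω₃ = r₂ω₂ sin(θ₄−θ₂) / [r₃ sin(θ₃−θ₄)].
Numerator sine = +0.26724; denominator sine = -0.99075.
Result = 0.1211·1.12·(+0.26724) / (0.4219·(-0.99075)) = -0.086714 rad/s; magnitude 0.086714 rad/s.

0.0867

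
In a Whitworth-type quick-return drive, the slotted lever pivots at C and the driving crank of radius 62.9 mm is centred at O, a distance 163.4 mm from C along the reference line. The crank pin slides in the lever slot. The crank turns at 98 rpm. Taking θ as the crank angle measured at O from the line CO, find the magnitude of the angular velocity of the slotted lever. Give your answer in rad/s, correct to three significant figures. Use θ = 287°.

1.95

ω = 10.26 rad/s (from 98 rpm).
Crank pin A relative to C: A = (d + r cosθ, r sinθ); lever angle φ = atan2(r sinθ, d + r cosθ).
Differentiating tanφ: φ̇ = rω(d cosθ + r)/(d² + r² + 2dr cosθ).
d² + r² + 2dr cosθ = |CA|² = 0.0366659 m²;  d cosθ + r = +0.11067 m.
|ω_lever| = |0.0629·10.26·+0.11067| / 0.0366659 = 1.9484 rad/s.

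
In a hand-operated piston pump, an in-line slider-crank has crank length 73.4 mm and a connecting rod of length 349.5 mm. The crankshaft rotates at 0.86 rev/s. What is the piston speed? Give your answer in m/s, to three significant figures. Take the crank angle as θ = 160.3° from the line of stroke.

0.107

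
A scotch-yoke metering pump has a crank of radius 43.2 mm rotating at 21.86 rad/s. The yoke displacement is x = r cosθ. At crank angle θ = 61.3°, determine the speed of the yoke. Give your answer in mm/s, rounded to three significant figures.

828

ω = 21.86 rad/s
x = r cosθ ⇒ ẋ = −rω sinθ.
|v| = rω|sinθ| = 0.0432·21.86·|sin 61.3°| = 0.82833 m/s = 828.33 mm/s.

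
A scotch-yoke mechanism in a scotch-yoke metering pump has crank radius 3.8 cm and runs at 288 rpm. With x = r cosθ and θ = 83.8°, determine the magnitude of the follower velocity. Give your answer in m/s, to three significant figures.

ω = 30.16 rad/s (from 288 rpm).
x = r cosθ ⇒ ẋ = −rω sinθ.
|v| = rω|sinθ| = 0.038·30.16·|sin 83.8°| = 1.1393 m/s.

1.14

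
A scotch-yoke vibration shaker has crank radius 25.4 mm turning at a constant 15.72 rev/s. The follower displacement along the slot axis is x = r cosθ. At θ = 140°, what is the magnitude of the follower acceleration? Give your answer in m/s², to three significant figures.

ω = 98.77 rad/s (from 15.72 rev/s).
x = r cosθ ⇒ ẍ = −rω² cosθ (ω constant).
|a| = rω²|cosθ| = 0.0254·(98.77)²·|cos 140°| = 189.82 m/s².

190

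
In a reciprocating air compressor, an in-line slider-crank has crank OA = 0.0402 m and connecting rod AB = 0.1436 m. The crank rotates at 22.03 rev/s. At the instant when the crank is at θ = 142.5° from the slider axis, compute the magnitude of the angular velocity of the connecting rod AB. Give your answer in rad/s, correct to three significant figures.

ω = 138.4 rad/s (converted from 22.03 rev/s).
The rod makes angle φ with the slider axis where L sinφ = r sinθ; differentiating, L cosφ·φ̇ = r ω cosθ.
L cosφ = √(L² − r² sin²θ) = 0.1415 m.
|ω_rod| = r ω |cosθ| / √(L² − r² sin²θ) = 0.0402·138.4·0.79335/0.1415 = 31.198 rad/s.

31.2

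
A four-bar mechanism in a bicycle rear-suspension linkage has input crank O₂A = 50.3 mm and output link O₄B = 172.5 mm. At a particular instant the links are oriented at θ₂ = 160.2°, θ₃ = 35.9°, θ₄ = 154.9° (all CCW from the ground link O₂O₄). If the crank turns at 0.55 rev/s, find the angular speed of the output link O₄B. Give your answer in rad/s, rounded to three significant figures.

0.952

ω₂ = 3.456 rad/s (from 0.55 rev/s).
Differentiating the loop-closure r₂e^{iθ₂}+r₃e^{iθ₃}=r₁+r₄e^{iθ₄} gives r₂ω₂e^{iθ₂}+r₃ω₃e^{iθ₃}=r₄ω₄e^{iθ₄}.
Eliminating the other unknown: ω₄ = r₂ω₂ sin(θ₂−θ₃) / [r₄ sin(θ₄−θ₃)].
Numerator sine = +0.82610; denominator sine = +0.87462.
Result = 0.0503·3.456·(+0.82610) / (0.1725·(+0.87462)) = +0.95177 rad/s; magnitude 0.95177 rad/s.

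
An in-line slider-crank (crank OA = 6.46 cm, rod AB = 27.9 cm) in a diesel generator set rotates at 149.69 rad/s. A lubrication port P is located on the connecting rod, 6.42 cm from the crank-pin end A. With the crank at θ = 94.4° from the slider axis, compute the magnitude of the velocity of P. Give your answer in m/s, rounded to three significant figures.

9.62

ω = 149.7 rad/s.  Crank-pin speed |V_A| = rω = 9.67 m/s, perpendicular to OA.
Rod angle: sinφ = −(r/L) sinθ ⇒ φ = -13.348°; ω_rod = −rω cosθ/√(L²−r²sin²θ) = +2.7329 rad/s.
V_P = V_A + ω_rod × AP, with AP = 0.0642 m along the rod.
Components: V_Px = −rω sinθ − a·ω_rod·sinφ = -9.601 m/s;  V_Py = rω cosθ + a·ω_rod·cosφ = -0.57116 m/s.
|V_P| = √(V_Px² + V_Py²) = 9.6179 m/s.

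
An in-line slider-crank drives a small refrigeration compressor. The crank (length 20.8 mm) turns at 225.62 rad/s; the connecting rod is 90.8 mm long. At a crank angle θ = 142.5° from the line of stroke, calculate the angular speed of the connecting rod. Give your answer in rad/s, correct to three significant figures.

ω = 225.6 rad/s
The rod makes angle φ with the slider axis where L sinφ = r sinθ; differentiating, L cosφ·φ̇ = r ω cosθ.
L cosφ = √(L² − r² sin²θ) = 0.089913 m.
|ω_rod| = r ω |cosθ| / √(L² − r² sin²θ) = 0.0208·225.6·0.79335/0.089913 = 41.408 rad/s.

41.4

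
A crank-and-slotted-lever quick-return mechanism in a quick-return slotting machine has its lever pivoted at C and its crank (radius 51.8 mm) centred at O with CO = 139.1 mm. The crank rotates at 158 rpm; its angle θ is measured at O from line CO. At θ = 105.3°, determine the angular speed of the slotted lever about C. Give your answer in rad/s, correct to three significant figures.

ω = 16.55 rad/s (from 158 rpm).
Crank pin A relative to C: A = (d + r cosθ, r sinθ); lever angle φ = atan2(r sinθ, d + r cosθ).
Differentiating tanφ: φ̇ = rω(d cosθ + r)/(d² + r² + 2dr cosθ).
d² + r² + 2dr cosθ = |CA|² = 0.0182294 m²;  d cosθ + r = +0.015095 m.
|ω_lever| = |0.0518·16.55·+0.015095| / 0.0182294 = 0.70971 rad/s.

0.710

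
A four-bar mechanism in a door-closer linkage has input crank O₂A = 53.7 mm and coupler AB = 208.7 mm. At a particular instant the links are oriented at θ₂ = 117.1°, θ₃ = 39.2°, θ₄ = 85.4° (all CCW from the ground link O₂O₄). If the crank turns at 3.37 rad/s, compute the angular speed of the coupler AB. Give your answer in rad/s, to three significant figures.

ω₂ = 3.37 rad/s
Differentiating the loop-closure r₂e^{iθ₂}+r₃e^{iθ₃}=r₁+r₄e^{iθ₄} gives r₂ω₂e^{iθ₂}+r₃ω₃e^{iθ₃}=r₄ω₄e^{iθ₄}.
Eliminating the other unknown: ω₃ = r₂ω₂ sin(θ₄−θ₂) / [r₃ sin(θ₃−θ₄)].
Numerator sine = -0.52547; denominator sine = -0.72176.
Result = 0.0537·3.37·(-0.52547) / (0.2087·(-0.72176)) = +0.6313 rad/s; magnitude 0.6313 rad/s.

0.631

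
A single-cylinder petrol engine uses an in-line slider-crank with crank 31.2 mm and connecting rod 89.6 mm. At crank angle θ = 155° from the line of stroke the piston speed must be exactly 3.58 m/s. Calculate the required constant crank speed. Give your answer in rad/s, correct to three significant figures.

399

For an in-line slider-crank, |v_piston| = rω|sinθ|·[1 + r cosθ/√(L² − r² sin²θ)].
With r = 0.0312 m, L = 0.0896 m, θ = 155°: the bracketed kinematic factor |dx/dθ| = 0.0089786 m.
ω = v/|dx/dθ| = 3.58/0.0089786 = 398.72 rad/s.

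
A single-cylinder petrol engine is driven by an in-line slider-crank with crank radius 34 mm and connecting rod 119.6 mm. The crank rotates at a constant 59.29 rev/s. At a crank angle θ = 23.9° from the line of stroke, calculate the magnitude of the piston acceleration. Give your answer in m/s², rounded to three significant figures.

5240

ω = 2π·59.3 = 372.5 rad/s
x(θ) = r cosθ + √(L² − r² sin²θ); with ω constant, a = ω²·d²x/dθ².
d²x/dθ² = −r cosθ − r²(cos2θ)/√u − r⁴ sin²2θ/(4u^{3/2}),  u = L² − r² sin²θ = 0.0141144 m².
Substituting r = 0.034 m, L = 0.1196 m, θ = 23.9°: d²x/dθ² = -0.03773 m.
a = ω²·d²x/dθ² = (372.5)²·(-0.03773) = -5236.1 m/s²;  |a| = 5236.1 m/s².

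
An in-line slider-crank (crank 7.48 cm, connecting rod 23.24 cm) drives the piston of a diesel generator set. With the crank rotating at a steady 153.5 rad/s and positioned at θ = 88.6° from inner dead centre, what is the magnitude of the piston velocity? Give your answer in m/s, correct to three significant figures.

11.6

ω = 153.5 rad/s
For an in-line slider-crank, x = r cosθ + √(L² − r² sin²θ), so v = −rω sinθ·[1 + r cosθ/√(L² − r² sin²θ)].
With r = 0.0748 m, L = 0.2324 m, θ = 88.6°: √(L² − r² sin²θ) = 0.22004 m.
v = −0.0748·153.5·0.99970·[1 + 0.0748·0.02443/0.22004] = -11.574 m/s.
|v| = 11.574 m/s.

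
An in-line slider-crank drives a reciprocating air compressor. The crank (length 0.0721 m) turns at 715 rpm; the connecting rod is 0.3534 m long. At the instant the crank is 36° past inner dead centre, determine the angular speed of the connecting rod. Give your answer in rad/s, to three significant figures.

ω = 74.87 rad/s (converted from 715 rpm).
The rod makes angle φ with the slider axis where L sinφ = r sinθ; differentiating, L cosφ·φ̇ = r ω cosθ.
L cosφ = √(L² − r² sin²θ) = 0.35085 m.
|ω_rod| = r ω |cosθ| / √(L² − r² sin²θ) = 0.0721·74.87·0.80902/0.35085 = 12.448 rad/s.

12.4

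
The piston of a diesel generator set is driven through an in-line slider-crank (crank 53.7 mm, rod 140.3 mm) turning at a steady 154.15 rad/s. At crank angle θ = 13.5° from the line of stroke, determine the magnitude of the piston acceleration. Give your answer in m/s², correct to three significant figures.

1680

ω = 154.2 rad/s
x(θ) = r cosθ + √(L² − r² sin²θ); with ω constant, a = ω²·d²x/dθ².
d²x/dθ² = −r cosθ − r²(cos2θ)/√u − r⁴ sin²2θ/(4u^{3/2}),  u = L² − r² sin²θ = 0.0195269 m².
Substituting r = 0.0537 m, L = 0.1403 m, θ = 13.5°: d²x/dθ² = -0.07076 m.
a = ω²·d²x/dθ² = (154.2)²·(-0.07076) = -1681.4 m/s²;  |a| = 1681.4 m/s².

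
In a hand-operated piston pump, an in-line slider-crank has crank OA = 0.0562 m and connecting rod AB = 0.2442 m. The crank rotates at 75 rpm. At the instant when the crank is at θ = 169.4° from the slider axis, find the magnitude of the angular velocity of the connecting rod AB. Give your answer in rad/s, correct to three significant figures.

ω = 7.854 rad/s (converted from 75 rpm).
The rod makes angle φ with the slider axis where L sinφ = r sinθ; differentiating, L cosφ·φ̇ = r ω cosθ.
L cosφ = √(L² − r² sin²θ) = 0.24398 m.
|ω_rod| = r ω |cosθ| / √(L² − r² sin²θ) = 0.0562·7.854·0.98294/0.24398 = 1.7783 rad/s.

1.78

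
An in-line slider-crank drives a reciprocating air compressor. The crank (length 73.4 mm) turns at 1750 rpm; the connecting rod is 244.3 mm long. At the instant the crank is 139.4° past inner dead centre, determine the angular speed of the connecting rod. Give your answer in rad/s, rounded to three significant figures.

ω = 183.3 rad/s (converted from 1750 rpm).
The rod makes angle φ with the slider axis where L sinφ = r sinθ; differentiating, L cosφ·φ̇ = r ω cosθ.
L cosφ = √(L² − r² sin²θ) = 0.23958 m.
|ω_rod| = r ω |cosθ| / √(L² − r² sin²θ) = 0.0734·183.3·0.75927/0.23958 = 42.629 rad/s.

42.6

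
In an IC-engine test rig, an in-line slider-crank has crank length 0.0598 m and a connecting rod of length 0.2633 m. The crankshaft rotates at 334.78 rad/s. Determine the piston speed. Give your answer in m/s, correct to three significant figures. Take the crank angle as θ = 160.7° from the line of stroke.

ω = 334.8 rad/s
For an in-line slider-crank, x = r cosθ + √(L² − r² sin²θ), so v = −rω sinθ·[1 + r cosθ/√(L² − r² sin²θ)].
With r = 0.0598 m, L = 0.2633 m, θ = 160.7°: √(L² − r² sin²θ) = 0.26256 m.
v = −0.0598·334.8·0.33051·[1 + 0.0598·-0.94380/0.26256] = -5.1945 m/s.
|v| = 5.1945 m/s.

5.19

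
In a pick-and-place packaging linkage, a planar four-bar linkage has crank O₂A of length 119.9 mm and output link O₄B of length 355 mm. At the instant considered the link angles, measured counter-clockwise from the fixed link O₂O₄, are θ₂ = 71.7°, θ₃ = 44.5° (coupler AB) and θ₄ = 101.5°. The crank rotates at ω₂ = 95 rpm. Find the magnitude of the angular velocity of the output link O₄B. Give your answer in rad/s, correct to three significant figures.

1.83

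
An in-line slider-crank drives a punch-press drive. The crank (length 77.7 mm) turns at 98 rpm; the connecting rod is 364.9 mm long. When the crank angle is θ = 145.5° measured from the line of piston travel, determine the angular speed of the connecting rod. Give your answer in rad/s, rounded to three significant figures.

1.81

ω = 10.26 rad/s (converted from 98 rpm).
The rod makes angle φ with the slider axis where L sinφ = r sinθ; differentiating, L cosφ·φ̇ = r ω cosθ.
L cosφ = √(L² − r² sin²θ) = 0.36224 m.
|ω_rod| = r ω |cosθ| / √(L² − r² sin²θ) = 0.0777·10.26·0.82413/0.36224 = 1.8142 rad/s.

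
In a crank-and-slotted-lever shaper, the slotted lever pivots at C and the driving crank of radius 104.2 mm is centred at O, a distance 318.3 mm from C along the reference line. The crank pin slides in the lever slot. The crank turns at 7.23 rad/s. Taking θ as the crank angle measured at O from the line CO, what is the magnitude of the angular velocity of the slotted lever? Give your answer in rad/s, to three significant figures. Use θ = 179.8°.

ω = 7.23 rad/s
Crank pin A relative to C: A = (d + r cosθ, r sinθ); lever angle φ = atan2(r sinθ, d + r cosθ).
Differentiating tanφ: φ̇ = rω(d cosθ + r)/(d² + r² + 2dr cosθ).
d² + r² + 2dr cosθ = |CA|² = 0.0458392 m²;  d cosθ + r = -0.2141 m.
|ω_lever| = |0.1042·7.23·-0.2141| / 0.0458392 = 3.5187 rad/s.

3.52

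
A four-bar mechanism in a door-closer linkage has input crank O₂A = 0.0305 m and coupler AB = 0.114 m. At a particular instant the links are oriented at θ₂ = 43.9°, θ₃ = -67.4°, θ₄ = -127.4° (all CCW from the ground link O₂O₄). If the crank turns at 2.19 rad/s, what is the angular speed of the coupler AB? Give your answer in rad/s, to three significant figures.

0.102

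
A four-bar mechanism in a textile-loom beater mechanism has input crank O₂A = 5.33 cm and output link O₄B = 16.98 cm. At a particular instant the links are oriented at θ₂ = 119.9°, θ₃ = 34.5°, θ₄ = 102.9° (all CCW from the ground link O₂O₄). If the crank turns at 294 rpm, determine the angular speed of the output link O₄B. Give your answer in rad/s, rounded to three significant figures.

ω₂ = 30.79 rad/s (from 294 rpm).
Differentiating the loop-closure r₂e^{iθ₂}+r₃e^{iθ₃}=r₁+r₄e^{iθ₄} gives r₂ω₂e^{iθ₂}+r₃ω₃e^{iθ₃}=r₄ω₄e^{iθ₄}.
Eliminating the other unknown: ω₄ = r₂ω₂ sin(θ₂−θ₃) / [r₄ sin(θ₄−θ₃)].
Numerator sine = +0.99678; denominator sine = +0.92978.
Result = 0.0533·30.79·(+0.99678) / (0.1698·(+0.92978)) = +10.361 rad/s; magnitude 10.361 rad/s.

10.4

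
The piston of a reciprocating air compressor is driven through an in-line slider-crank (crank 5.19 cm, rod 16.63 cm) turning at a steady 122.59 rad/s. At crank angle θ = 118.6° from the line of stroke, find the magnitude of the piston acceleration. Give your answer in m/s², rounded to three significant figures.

ω = 122.6 rad/s
x(θ) = r cosθ + √(L² − r² sin²θ); with ω constant, a = ω²·d²x/dθ².
d²x/dθ² = −r cosθ − r²(cos2θ)/√u − r⁴ sin²2θ/(4u^{3/2}),  u = L² − r² sin²θ = 0.0255793 m².
Substituting r = 0.0519 m, L = 0.1663 m, θ = 118.6°: d²x/dθ² = +0.033654 m.
a = ω²·d²x/dθ² = (122.6)²·(+0.033654) = +505.77 m/s²;  |a| = 505.77 m/s².

506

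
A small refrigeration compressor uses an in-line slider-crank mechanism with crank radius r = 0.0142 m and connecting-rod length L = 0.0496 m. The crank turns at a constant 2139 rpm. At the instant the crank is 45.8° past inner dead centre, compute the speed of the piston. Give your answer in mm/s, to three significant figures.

2750

ω = 2π·2139/60 = 224 rad/s
For an in-line slider-crank, x = r cosθ + √(L² − r² sin²θ), so v = −rω sinθ·[1 + r cosθ/√(L² − r² sin²θ)].
With r = 0.0142 m, L = 0.0496 m, θ = 45.8°: √(L² − r² sin²θ) = 0.048544 m.
v = −0.0142·224·0.71691·[1 + 0.0142·0.69717/0.048544] = -2.7453 m/s.
|v| = 2.7453 m/s = 2745.3 mm/s.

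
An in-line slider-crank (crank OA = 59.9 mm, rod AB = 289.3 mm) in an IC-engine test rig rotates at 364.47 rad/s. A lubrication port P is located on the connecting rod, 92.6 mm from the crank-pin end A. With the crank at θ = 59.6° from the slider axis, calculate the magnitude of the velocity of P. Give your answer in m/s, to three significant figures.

ω = 364.5 rad/s.  Crank-pin speed |V_A| = rω = 21.832 m/s, perpendicular to OA.
Rod angle: sinφ = −(r/L) sinθ ⇒ φ = -10.287°; ω_rod = −rω cosθ/√(L²−r²sin²θ) = -38.811 rad/s.
V_P = V_A + ω_rod × AP, with AP = 0.0926 m along the rod.
Components: V_Px = −rω sinθ − a·ω_rod·sinφ = -19.472 m/s;  V_Py = rω cosθ + a·ω_rod·cosφ = +7.5115 m/s.
|V_P| = √(V_Px² + V_Py²) = 20.871 m/s.

20.9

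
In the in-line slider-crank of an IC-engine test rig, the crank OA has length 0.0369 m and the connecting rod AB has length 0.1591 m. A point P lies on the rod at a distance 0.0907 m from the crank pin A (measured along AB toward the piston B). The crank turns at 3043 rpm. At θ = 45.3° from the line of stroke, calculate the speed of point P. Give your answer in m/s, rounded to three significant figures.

ω = 318.7 rad/s.  Crank-pin speed |V_A| = rω = 11.759 m/s, perpendicular to OA.
Rod angle: sinφ = −(r/L) sinθ ⇒ φ = -9.489°; ω_rod = −rω cosθ/√(L²−r²sin²θ) = -52.707 rad/s.
V_P = V_A + ω_rod × AP, with AP = 0.0907 m along the rod.
Components: V_Px = −rω sinθ − a·ω_rod·sinφ = -9.1461 m/s;  V_Py = rω cosθ + a·ω_rod·cosφ = +3.5558 m/s.
|V_P| = √(V_Px² + V_Py²) = 9.813 m/s.

9.81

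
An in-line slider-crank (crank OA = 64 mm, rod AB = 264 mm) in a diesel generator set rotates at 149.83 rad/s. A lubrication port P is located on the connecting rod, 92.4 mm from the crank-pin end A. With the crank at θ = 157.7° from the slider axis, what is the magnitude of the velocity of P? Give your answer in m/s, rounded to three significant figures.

6.67

ω = 149.8 rad/s.  Crank-pin speed |V_A| = rω = 9.5891 m/s, perpendicular to OA.
Rod angle: sinφ = −(r/L) sinθ ⇒ φ = -5.278°; ω_rod = −rω cosθ/√(L²−r²sin²θ) = +33.749 rad/s.
V_P = V_A + ω_rod × AP, with AP = 0.0924 m along the rod.
Components: V_Px = −rω sinθ − a·ω_rod·sinφ = -3.3518 m/s;  V_Py = rω cosθ + a·ω_rod·cosφ = -5.7668 m/s.
|V_P| = √(V_Px² + V_Py²) = 6.6701 m/s.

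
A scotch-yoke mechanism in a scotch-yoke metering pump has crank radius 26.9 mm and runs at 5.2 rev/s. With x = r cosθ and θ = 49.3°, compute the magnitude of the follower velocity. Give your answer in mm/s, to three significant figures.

666

ω = 32.67 rad/s (from 5.2 rev/s).
x = r cosθ ⇒ ẋ = −rω sinθ.
|v| = rω|sinθ| = 0.0269·32.67·|sin 49.3°| = 0.66632 m/s = 666.32 mm/s.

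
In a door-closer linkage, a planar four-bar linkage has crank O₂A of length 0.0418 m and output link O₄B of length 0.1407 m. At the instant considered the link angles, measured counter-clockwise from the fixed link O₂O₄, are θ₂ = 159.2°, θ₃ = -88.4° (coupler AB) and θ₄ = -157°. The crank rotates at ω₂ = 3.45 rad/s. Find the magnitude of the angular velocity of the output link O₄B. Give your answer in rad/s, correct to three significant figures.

1.02

ω₂ = 3.45 rad/s
Differentiating the loop-closure r₂e^{iθ₂}+r₃e^{iθ₃}=r₁+r₄e^{iθ₄} gives r₂ω₂e^{iθ₂}+r₃ω₃e^{iθ₃}=r₄ω₄e^{iθ₄}.
Eliminating the other unknown: ω₄ = r₂ω₂ sin(θ₂−θ₃) / [r₄ sin(θ₄−θ₃)].
Numerator sine = -0.92455; denominator sine = -0.93106.
Result = 0.0418·3.45·(-0.92455) / (0.1407·(-0.93106)) = +1.0178 rad/s; magnitude 1.0178 rad/s.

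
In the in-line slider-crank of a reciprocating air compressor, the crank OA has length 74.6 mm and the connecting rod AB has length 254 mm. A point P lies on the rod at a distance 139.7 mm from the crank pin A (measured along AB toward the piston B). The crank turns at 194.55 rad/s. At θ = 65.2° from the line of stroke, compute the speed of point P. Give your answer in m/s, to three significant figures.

14.4

ω = 194.6 rad/s.  Crank-pin speed |V_A| = rω = 14.513 m/s, perpendicular to OA.
Rod angle: sinφ = −(r/L) sinθ ⇒ φ = -15.463°; ω_rod = −rω cosθ/√(L²−r²sin²θ) = -24.867 rad/s.
V_P = V_A + ω_rod × AP, with AP = 0.1397 m along the rod.
Components: V_Px = −rω sinθ − a·ω_rod·sinφ = -14.101 m/s;  V_Py = rω cosθ + a·ω_rod·cosφ = +2.7395 m/s.
|V_P| = √(V_Px² + V_Py²) = 14.365 m/s.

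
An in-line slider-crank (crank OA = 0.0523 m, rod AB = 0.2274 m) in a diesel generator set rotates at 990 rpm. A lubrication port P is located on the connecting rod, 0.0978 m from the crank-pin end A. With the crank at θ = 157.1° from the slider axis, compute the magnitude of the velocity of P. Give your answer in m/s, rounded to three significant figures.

ω = 103.7 rad/s.  Crank-pin speed |V_A| = rω = 5.4221 m/s, perpendicular to OA.
Rod angle: sinφ = −(r/L) sinθ ⇒ φ = -5.135°; ω_rod = −rω cosθ/√(L²−r²sin²θ) = +22.053 rad/s.
V_P = V_A + ω_rod × AP, with AP = 0.0978 m along the rod.
Components: V_Px = −rω sinθ − a·ω_rod·sinφ = -1.9168 m/s;  V_Py = rω cosθ + a·ω_rod·cosφ = -2.8466 m/s.
|V_P| = √(V_Px² + V_Py²) = 3.4318 m/s.

3.43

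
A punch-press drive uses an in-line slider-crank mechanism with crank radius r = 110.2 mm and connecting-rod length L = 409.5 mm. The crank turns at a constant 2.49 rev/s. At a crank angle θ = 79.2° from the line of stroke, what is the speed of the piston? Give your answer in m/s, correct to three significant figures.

1.78

ω = 2π·2.49 = 15.65 rad/s
For an in-line slider-crank, x = r cosθ + √(L² − r² sin²θ), so v = −rω sinθ·[1 + r cosθ/√(L² − r² sin²θ)].
With r = 0.1102 m, L = 0.4095 m, θ = 79.2°: √(L² − r² sin²θ) = 0.39493 m.
v = −0.1102·15.65·0.98229·[1 + 0.1102·0.18738/0.39493] = -1.7821 m/s.
|v| = 1.7821 m/s.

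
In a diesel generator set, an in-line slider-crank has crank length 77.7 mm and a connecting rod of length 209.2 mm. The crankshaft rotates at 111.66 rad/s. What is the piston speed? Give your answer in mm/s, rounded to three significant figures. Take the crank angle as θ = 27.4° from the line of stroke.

5330

ω = 111.7 rad/s
For an in-line slider-crank, x = r cosθ + √(L² − r² sin²θ), so v = −rω sinθ·[1 + r cosθ/√(L² − r² sin²θ)].
With r = 0.0777 m, L = 0.2092 m, θ = 27.4°: √(L² − r² sin²θ) = 0.20612 m.
v = −0.0777·111.7·0.46020·[1 + 0.0777·0.88782/0.20612] = -5.3289 m/s.
|v| = 5.3289 m/s = 5328.9 mm/s.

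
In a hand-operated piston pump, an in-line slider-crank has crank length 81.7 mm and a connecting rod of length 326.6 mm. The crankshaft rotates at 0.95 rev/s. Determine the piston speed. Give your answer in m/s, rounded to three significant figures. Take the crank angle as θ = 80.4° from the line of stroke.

0.502

ω = 2π·0.95 = 5.969 rad/s
For an in-line slider-crank, x = r cosθ + √(L² − r² sin²θ), so v = −rω sinθ·[1 + r cosθ/√(L² − r² sin²θ)].
With r = 0.0817 m, L = 0.3266 m, θ = 80.4°: √(L² − r² sin²θ) = 0.31651 m.
v = −0.0817·5.969·0.98600·[1 + 0.0817·0.16677/0.31651] = -0.50154 m/s.
|v| = 0.50154 m/s.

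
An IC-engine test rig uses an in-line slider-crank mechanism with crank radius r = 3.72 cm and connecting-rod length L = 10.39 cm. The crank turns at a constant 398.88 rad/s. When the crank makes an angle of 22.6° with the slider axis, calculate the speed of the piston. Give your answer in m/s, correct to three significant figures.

7.61

ω = 398.9 rad/s
For an in-line slider-crank, x = r cosθ + √(L² − r² sin²θ), so v = −rω sinθ·[1 + r cosθ/√(L² − r² sin²θ)].
With r = 0.0372 m, L = 0.1039 m, θ = 22.6°: √(L² − r² sin²θ) = 0.10291 m.
v = −0.0372·398.9·0.38430·[1 + 0.0372·0.92321/0.10291] = -7.6053 m/s.
|v| = 7.6053 m/s.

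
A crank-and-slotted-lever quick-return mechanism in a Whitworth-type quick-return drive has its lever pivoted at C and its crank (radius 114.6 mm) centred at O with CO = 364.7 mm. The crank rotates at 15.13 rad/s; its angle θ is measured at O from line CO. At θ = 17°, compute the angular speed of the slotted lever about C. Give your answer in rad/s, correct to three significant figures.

ω = 15.13 rad/s
Crank pin A relative to C: A = (d + r cosθ, r sinθ); lever angle φ = atan2(r sinθ, d + r cosθ).
Differentiating tanφ: φ̇ = rω(d cosθ + r)/(d² + r² + 2dr cosθ).
d² + r² + 2dr cosθ = |CA|² = 0.226076 m²;  d cosθ + r = +0.46336 m.
|ω_lever| = |0.1146·15.13·+0.46336| / 0.226076 = 3.5538 rad/s.

3.55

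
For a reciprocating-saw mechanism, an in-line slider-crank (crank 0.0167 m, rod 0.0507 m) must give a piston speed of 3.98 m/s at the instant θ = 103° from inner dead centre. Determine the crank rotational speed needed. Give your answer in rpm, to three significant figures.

2530

For an in-line slider-crank, |v_piston| = rω|sinθ|·[1 + r cosθ/√(L² − r² sin²θ)].
With r = 0.0167 m, L = 0.0507 m, θ = 103°: the bracketed kinematic factor |dx/dθ| = 0.014999 m.
ω = v/|dx/dθ| = 3.98/0.014999 = 265.35 rad/s.
N = 60ω/(2π) = 2533.9 rpm.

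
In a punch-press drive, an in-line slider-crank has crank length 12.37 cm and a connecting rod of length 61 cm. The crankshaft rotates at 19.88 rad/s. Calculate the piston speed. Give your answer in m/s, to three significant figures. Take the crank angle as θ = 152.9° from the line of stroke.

0.917

ω = 19.88 rad/s
For an in-line slider-crank, x = r cosθ + √(L² − r² sin²θ), so v = −rω sinθ·[1 + r cosθ/√(L² − r² sin²θ)].
With r = 0.1237 m, L = 0.61 m, θ = 152.9°: √(L² − r² sin²θ) = 0.60739 m.
v = −0.1237·19.88·0.45554·[1 + 0.1237·-0.89021/0.60739] = -0.91716 m/s.
|v| = 0.91716 m/s.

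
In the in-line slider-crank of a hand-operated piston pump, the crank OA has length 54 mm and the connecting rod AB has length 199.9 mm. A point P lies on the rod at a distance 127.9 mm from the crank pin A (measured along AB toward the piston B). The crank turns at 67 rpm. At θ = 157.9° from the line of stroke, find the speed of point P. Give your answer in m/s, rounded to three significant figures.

0.174

ω = 7.016 rad/s.  Crank-pin speed |V_A| = rω = 0.37888 m/s, perpendicular to OA.
Rod angle: sinφ = −(r/L) sinθ ⇒ φ = -5.833°; ω_rod = −rω cosθ/√(L²−r²sin²θ) = +1.7652 rad/s.
V_P = V_A + ω_rod × AP, with AP = 0.1279 m along the rod.
Components: V_Px = −rω sinθ − a·ω_rod·sinφ = -0.1196 m/s;  V_Py = rω cosθ + a·ω_rod·cosφ = -0.12644 m/s.
|V_P| = √(V_Px² + V_Py²) = 0.17404 m/s.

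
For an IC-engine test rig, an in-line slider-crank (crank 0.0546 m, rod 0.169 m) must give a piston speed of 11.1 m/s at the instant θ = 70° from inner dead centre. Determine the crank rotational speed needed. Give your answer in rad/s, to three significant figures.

194

For an in-line slider-crank, |v_piston| = rω|sinθ|·[1 + r cosθ/√(L² − r² sin²θ)].
With r = 0.0546 m, L = 0.169 m, θ = 70°: the bracketed kinematic factor |dx/dθ| = 0.057257 m.
ω = v/|dx/dθ| = 11.1/0.057257 = 193.86 rad/s.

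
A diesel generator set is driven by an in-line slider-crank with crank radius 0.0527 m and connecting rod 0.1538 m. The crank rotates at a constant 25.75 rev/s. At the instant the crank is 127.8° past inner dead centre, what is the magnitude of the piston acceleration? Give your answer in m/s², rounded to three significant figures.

ω = 2π·25.8 = 161.8 rad/s
x(θ) = r cosθ + √(L² − r² sin²θ); with ω constant, a = ω²·d²x/dθ².
d²x/dθ² = −r cosθ − r²(cos2θ)/√u − r⁴ sin²2θ/(4u^{3/2}),  u = L² − r² sin²θ = 0.0219205 m².
Substituting r = 0.0527 m, L = 0.1538 m, θ = 127.8°: d²x/dθ² = +0.036408 m.
a = ω²·d²x/dθ² = (161.8)²·(+0.036408) = +953.03 m/s²;  |a| = 953.03 m/s².

953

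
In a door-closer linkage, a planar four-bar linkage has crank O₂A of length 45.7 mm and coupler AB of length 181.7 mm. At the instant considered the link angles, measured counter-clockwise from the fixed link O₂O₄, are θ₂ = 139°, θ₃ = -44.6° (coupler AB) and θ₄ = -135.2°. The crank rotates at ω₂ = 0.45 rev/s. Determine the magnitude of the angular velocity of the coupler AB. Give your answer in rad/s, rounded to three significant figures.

0.709

ω₂ = 2.827 rad/s (from 0.45 rev/s).
Differentiating the loop-closure r₂e^{iθ₂}+r₃e^{iθ₃}=r₁+r₄e^{iθ₄} gives r₂ω₂e^{iθ₂}+r₃ω₃e^{iθ₃}=r₄ω₄e^{iθ₄}.
Eliminating the other unknown: ω₃ = r₂ω₂ sin(θ₄−θ₂) / [r₃ sin(θ₃−θ₄)].
Numerator sine = +0.99731; denominator sine = +0.99995.
Result = 0.0457·2.827·(+0.99731) / (0.1817·(+0.99995)) = +0.70927 rad/s; magnitude 0.70927 rad/s.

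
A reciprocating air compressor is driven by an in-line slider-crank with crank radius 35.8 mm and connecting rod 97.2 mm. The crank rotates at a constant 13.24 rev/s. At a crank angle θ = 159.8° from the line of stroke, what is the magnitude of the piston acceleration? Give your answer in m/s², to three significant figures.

161

ω = 2π·13.2 = 83.19 rad/s
x(θ) = r cosθ + √(L² − r² sin²θ); with ω constant, a = ω²·d²x/dθ².
d²x/dθ² = −r cosθ − r²(cos2θ)/√u − r⁴ sin²2θ/(4u^{3/2}),  u = L² − r² sin²θ = 0.00929503 m².
Substituting r = 0.0358 m, L = 0.0972 m, θ = 159.8°: d²x/dθ² = +0.023282 m.
a = ω²·d²x/dθ² = (83.19)²·(+0.023282) = +161.12 m/s²;  |a| = 161.12 m/s².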